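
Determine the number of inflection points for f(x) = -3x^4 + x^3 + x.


Inflection points occur where f''(x) = 0 and concavity changes.
f(x) = -3x^4 + x^3 + x
f'(x) = -12x^3 + 3x^2 + 1
f''(x) = -36x^2 + 6x
This is a quadratic in x. Use the discriminant to count real roots.
Discriminant = (6)^2 - 4 * (-36) * 0
= 36 - 0
= 36
Since discriminant > 0, f''(x) = 0 has 2 distinct real solutions.
A quadratic with two distinct real roots changes sign at each root, so concavity changes at both.
Number of inflection points: 2

2


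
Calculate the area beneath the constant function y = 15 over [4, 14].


The area under a constant function y = 15 is a rectangle.
Width = 14 - 4 = 10
Height = 15
Area = width * height
= 10 * 15
= 150

150


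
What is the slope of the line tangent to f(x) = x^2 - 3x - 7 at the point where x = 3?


The slope of the tangent line equals f'(x) at the point.
f(x) = x^2 - 3x - 7
f'(x) = 2x - 3
At x = 3:
f'(3) = 2 * 3 - 3
= 6 - 3
= 3

3


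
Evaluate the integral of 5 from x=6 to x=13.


The integral of a constant k over [a, b] equals k * (b - a).
integral from 6 to 13 of 5 dx
= 5 * (13 - 6)
= 5 * 7
= 35

35


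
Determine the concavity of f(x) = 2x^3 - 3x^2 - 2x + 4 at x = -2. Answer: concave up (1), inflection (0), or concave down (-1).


Concavity is determined by the sign of f''(x).
f(x) = 2x^3 - 3x^2 - 2x + 4
f'(x) = 6x^2 - 6x - 2
f''(x) = 12x - 6
f''(-2) = 12 * (-2) - 6
= -24 - 6
= -30
Since f''(-2) < 0, the function is concave down (-1)

-1


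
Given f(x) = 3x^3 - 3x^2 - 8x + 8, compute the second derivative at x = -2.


First derivative:
f'(x) = 9x^2 - 6x - 8
Second derivative:
f''(x) = 18x - 6
Substitute x = -2:
f''(-2) = 18 * (-2) - 6
= -36 - 6
= -42

-42


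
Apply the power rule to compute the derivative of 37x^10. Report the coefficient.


We apply the power rule: d/dx [ax^n] = a*n * x^(n-1)
d/dx [37x^10]
= 37 * 10 * x^(10-1)
= 370x^9
The coefficient is 370

370


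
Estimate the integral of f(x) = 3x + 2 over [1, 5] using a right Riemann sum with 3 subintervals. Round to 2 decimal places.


Right Riemann sum uses right endpoints of each subinterval.
Interval: [1, 5], n = 3
dx = (5 - 1) / 3 = 4/3
Right endpoints: [7/3, 11/3, 5]
f values: [9, 13, 17]
Sum = dx * (sum of f values)
= 4/3 * 39
= 52 = 52.00

52.00


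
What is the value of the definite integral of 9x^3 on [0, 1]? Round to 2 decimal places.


Find the antiderivative of 9x^3:
F(x) = 9/4 * x^4
Apply the Fundamental Theorem of Calculus:
F(1) - F(0)
= 9/4 * 1^4 - 9/4 * 0^4
= 9/4 * (1 - 0)
= 9/4 * 1
= 9/4 = 2.25

2.25


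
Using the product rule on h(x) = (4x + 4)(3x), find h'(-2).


Let u(x) = 4x + 4 and v(x) = 3x
u'(x) = 4
v'(x) = 3
Product rule: h'(x) = u'(x)*v(x) + u(x)*v'(x)
= 4 * (3x) + (4x + 4) * 3
At x = -2:
u(-2) = 4 * (-2) + 4 = -4
v(-2) = 3 * (-2) + 0 = -6
h'(-2) = 4 * (-6) + (-4) * 3
= -24 - 12
= -36

-36


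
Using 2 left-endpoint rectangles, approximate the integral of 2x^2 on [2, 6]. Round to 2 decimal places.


Left Riemann sum uses left endpoints of each subinterval.
Interval: [2, 6], n = 2
dx = (6 - 2) / 2 = 2
Left endpoints: [2, 4]
f values: [8, 32]
Sum = dx * (sum of f values)
= 2 * 40
= 80 = 80.00

80.00


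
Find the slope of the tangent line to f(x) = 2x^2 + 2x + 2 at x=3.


The slope of the tangent line equals f'(x) at the point.
f(x) = 2x^2 + 2x + 2
f'(x) = 4x + 2
At x = 3:
f'(3) = 4 * 3 + 2
= 12 + 2
= 14

14


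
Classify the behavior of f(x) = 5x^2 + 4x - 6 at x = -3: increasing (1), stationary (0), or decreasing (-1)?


Compute f'(x) to determine behavior:
f'(x) = 10x + 4
f'(-3) = 10 * (-3) + 4
= -30 + 4
= -26
Since f'(-3) < 0, the function is decreasing (-1)

-1


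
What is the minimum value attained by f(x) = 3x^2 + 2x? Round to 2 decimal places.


For a quadratic f(x) = ax^2 + bx + c with a > 0, the minimum is at the vertex.
Vertex x-coordinate: x = -b/(2a)
x = -(2) / (2 * 3)
x = -2/6 = -1/3
Substitute back to find the minimum value:
f(-1/3) = 3 * (-1/3)^2 + 2 * (-1/3) + 0
= 1/3 - 2/3 + 0
= -1/3 ≈ -0.33

-0.33


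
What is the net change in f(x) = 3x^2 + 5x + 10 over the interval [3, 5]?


Net change = f(b) - f(a)
f(x) = 3x^2 + 5x + 10
Compute f(5):
f(5) = 3 * 5^2 + 5 * 5 + 10
= 75 + 25 + 10
= 110
Compute f(3):
f(3) = 3 * 3^2 + 5 * 3 + 10
= 27 + 15 + 10
= 52
Net change = 110 - 52 = 58

58


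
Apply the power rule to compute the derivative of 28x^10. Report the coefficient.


We apply the power rule: d/dx [ax^n] = a*n * x^(n-1)
d/dx [28x^10]
= 28 * 10 * x^(10-1)
= 280x^9
The coefficient is 280

280


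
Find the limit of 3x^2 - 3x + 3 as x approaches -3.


Since polynomials are continuous, we use direct substitution.
lim(x->-3) of 3x^2 - 3x + 3
= 3 * (-3)^2 - 3 * (-3) + 3
= 27 + 9 + 3
= 39

39


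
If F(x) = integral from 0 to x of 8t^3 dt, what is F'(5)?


By the Fundamental Theorem of Calculus (Part 1):
If F(x) = integral from 0 to x of f(t) dt, then F'(x) = f(x)
Here f(t) = 8t^3
So F'(x) = 8x^3
Evaluate at x = 5:
F'(5) = 8 * 5^3
= 8 * 125
= 1000

1000


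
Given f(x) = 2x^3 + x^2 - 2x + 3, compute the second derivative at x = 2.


First derivative:
f'(x) = 6x^2 + 2x - 2
Second derivative:
f''(x) = 12x + 2
Substitute x = 2:
f''(2) = 12 * 2 + 2
= 24 + 2
= 26

26


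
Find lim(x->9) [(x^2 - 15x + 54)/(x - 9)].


Direct substitution gives 0/0, so we factor the numerator.
Factor: (x^2 - 15x + 54) = (x - 9)(x - 6)
Cancel the common factor (x - 9):
(x^2 - 15x + 54)/(x - 9) = (x - 6)
Now substitute x = 9:
= (9) - (6) = 3

3


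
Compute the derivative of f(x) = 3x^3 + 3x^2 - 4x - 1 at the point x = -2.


Differentiate f(x) = 3x^3 + 3x^2 - 4x - 1 term by term:
f'(x) = 9x^2 + 6x - 4
Substitute x = -2:
f'(-2) = 9 * (-2)^2 + 6 * (-2) - 4
= 36 - 12 - 4
= 20

20


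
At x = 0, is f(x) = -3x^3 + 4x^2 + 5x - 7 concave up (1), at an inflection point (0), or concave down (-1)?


Concavity is determined by the sign of f''(x).
f(x) = -3x^3 + 4x^2 + 5x - 7
f'(x) = -9x^2 + 8x + 5
f''(x) = -18x + 8
f''(0) = -18 * 0 + 8
= 0 + 8
= 8
Since f''(0) > 0, the function is concave up (1)

1


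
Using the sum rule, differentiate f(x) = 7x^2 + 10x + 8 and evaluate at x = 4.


Differentiate term by term using power and sum rules:
f(x) = 7x^2 + 10x + 8
f'(x) = 14x + 10
Substitute x = 4:
f'(4) = 14 * 4 + 10
= 56 + 10
= 66

66


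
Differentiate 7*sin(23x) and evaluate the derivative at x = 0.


Apply the chain rule to differentiate 7*sin(23x):
d/dx [7*sin(23x)]
= 7 * cos(23x) * d/dx(23x)
= 7 * 23 * cos(23x)
= 161 * cos(23x)
Evaluate at x = 0:
= 161 * cos(0)
= 161 * 1
= 161

161


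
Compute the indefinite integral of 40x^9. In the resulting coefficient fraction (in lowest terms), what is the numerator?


Apply the power rule for integration:
integral of ax^n dx = a/(n+1) * x^(n+1) + C
integral of 40x^9 dx
= 40/10 * x^10 + C
= 4 * x^10 + C
The coefficient in lowest terms is 4 = 4/1, so its numerator is 4

4


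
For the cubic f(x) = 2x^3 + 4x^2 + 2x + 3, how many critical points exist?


Find where f'(x) = 0:
f(x) = 2x^3 + 4x^2 + 2x + 3
f'(x) = 6x^2 + 8x + 2
This is a quadratic in x. Use the discriminant to count real roots.
Discriminant = (8)^2 - 4 * 6 * 2
= 64 - 48
= 16
Since discriminant > 0, f'(x) = 0 has 2 real solutions.
Number of critical points: 2

2


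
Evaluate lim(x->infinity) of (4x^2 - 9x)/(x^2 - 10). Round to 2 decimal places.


For limits at infinity with equal-degree polynomials,
we compare leading coefficients.
Numerator leading term: 4x^2
Denominator leading term: x^2
Divide both by x^2:
lim = (4 - 9/x) / (1 - 10/x^2)
As x -> infinity, the 1/x and 1/x^2 terms vanish:
= 4/1 = 4 = 4.00

4.00


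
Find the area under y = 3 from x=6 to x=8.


The area under a constant function y = 3 is a rectangle.
Width = 8 - 6 = 2
Height = 3
Area = width * height
= 2 * 3
= 6

6


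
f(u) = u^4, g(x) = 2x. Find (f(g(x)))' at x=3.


Using the chain rule: (f(g(x)))' = f'(g(x)) * g'(x)
First, find g(3):
g(3) = 2 * 3 + 0 = 6
Next, f'(u) = 4u^3
And g'(x) = 2
So f'(g(3)) * g'(3)
= 4 * 6^3 * 2
= 4 * 216 * 2
= 1728

1728


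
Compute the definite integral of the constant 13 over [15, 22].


The integral of a constant k over [a, b] equals k * (b - a).
integral from 15 to 22 of 13 dx
= 13 * (22 - 15)
= 13 * 7
= 91

91


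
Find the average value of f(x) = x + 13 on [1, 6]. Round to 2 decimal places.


Average value = 1/(b-a) * integral from a to b of f(x) dx
First compute the integral of x + 13:
F(x) = (1/2)x^2 + 13x
F(6) = 1/2 * 36 + 13 * 6 = 96
F(1) = 1/2 * 1 + 13 * 1 = 27/2
Integral = 96 - 27/2 = 165/2
Average = (165/2) / (6 - 1) = (165/2) / 5
= 33/2 = 16.50

16.50


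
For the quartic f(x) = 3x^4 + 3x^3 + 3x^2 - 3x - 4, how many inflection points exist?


Inflection points occur where f''(x) = 0 and concavity changes.
f(x) = 3x^4 + 3x^3 + 3x^2 - 3x - 4
f'(x) = 12x^3 + 9x^2 + 6x - 3
f''(x) = 36x^2 + 18x + 6
This is a quadratic in x. Use the discriminant to count real roots.
Discriminant = (18)^2 - 4 * 36 * 6
= 324 - 864
= -540
Since discriminant < 0, f''(x) = 0 has no real solutions.
Number of inflection points: 0

0


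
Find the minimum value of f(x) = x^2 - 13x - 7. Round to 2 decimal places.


For a quadratic f(x) = ax^2 + bx + c with a > 0, the minimum is at the vertex.
Vertex x-coordinate: x = -b/(2a)
x = -(-13) / (2 * 1)
x = 13/2
Substitute back to find the minimum value:
f(13/2) = 1 * (13/2)^2 - 13 * (13/2) - 7
= 169/4 - 169/2 - 7
= -197/4 = -49.25

-49.25


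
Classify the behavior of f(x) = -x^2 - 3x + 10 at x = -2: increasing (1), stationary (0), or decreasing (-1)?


Compute f'(x) to determine behavior:
f'(x) = -2x - 3
f'(-2) = -2 * (-2) - 3
= 4 - 3
= 1
Since f'(-2) > 0, the function is increasing (1)

1


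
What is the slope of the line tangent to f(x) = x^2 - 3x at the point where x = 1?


The slope of the tangent line equals f'(x) at the point.
f(x) = x^2 - 3x
f'(x) = 2x - 3
At x = 1:
f'(1) = 2 * 1 - 3
= 2 - 3
= -1

-1


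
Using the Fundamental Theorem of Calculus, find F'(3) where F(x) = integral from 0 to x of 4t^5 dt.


By the Fundamental Theorem of Calculus (Part 1):
If F(x) = integral from 0 to x of f(t) dt, then F'(x) = f(x)
Here f(t) = 4t^5
So F'(x) = 4x^5
Evaluate at x = 3:
F'(3) = 4 * 3^5
= 4 * 243
= 972

972


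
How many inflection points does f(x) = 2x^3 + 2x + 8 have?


Inflection points occur where f''(x) = 0 and concavity changes.
f(x) = 2x^3 + 2x + 8
f'(x) = 6x^2 + 2
f''(x) = 12x
Set f''(x) = 0:
12x = 0
x = 0 / 12 = 0
Since f''(x) is linear (degree 1), it changes sign at this point.
Therefore there is exactly 1 inflection point.

1


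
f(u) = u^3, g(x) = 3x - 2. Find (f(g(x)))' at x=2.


Using the chain rule: (f(g(x)))' = f'(g(x)) * g'(x)
First, find g(2):
g(2) = 3 * 2 - 2 = 4
Next, f'(u) = 3u^2
And g'(x) = 3
So f'(g(2)) * g'(2)
= 3 * 4^2 * 3
= 3 * 16 * 3
= 144

144


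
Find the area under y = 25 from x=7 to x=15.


The area under a constant function y = 25 is a rectangle.
Width = 15 - 7 = 8
Height = 25
Area = width * height
= 8 * 25
= 200

200


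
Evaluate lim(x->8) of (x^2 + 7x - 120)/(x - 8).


Direct substitution gives 0/0, so we factor the numerator.
Factor: (x^2 + 7x - 120) = (x - 8)(x + 15)
Cancel the common factor (x - 8):
(x^2 + 7x - 120)/(x - 8) = (x + 15)
Now substitute x = 8:
= (8) - (-15) = 23

23


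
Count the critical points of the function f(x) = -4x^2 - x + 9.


Find where f'(x) = 0:
f'(x) = -8x - 1
Set f'(x) = 0:
-8x - 1 = 0
x = 1 / (-8) = -1/8
This is a linear equation in x, so there is exactly one solution.
Number of critical points: 1

1


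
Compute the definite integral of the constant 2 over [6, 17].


The integral of a constant k over [a, b] equals k * (b - a).
integral from 6 to 17 of 2 dx
= 2 * (17 - 6)
= 2 * 11
= 22

22


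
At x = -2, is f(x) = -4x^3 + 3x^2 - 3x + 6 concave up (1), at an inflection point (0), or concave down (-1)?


Concavity is determined by the sign of f''(x).
f(x) = -4x^3 + 3x^2 - 3x + 6
f'(x) = -12x^2 + 6x - 3
f''(x) = -24x + 6
f''(-2) = -24 * (-2) + 6
= 48 + 6
= 54
Since f''(-2) > 0, the function is concave up (1)

1


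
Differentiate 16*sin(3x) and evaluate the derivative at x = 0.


Apply the chain rule to differentiate 16*sin(3x):
d/dx [16*sin(3x)]
= 16 * cos(3x) * d/dx(3x)
= 16 * 3 * cos(3x)
= 48 * cos(3x)
Evaluate at x = 0:
= 48 * cos(0)
= 48 * 1
= 48

48


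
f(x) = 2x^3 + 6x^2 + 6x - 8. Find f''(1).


First derivative:
f'(x) = 6x^2 + 12x + 6
Second derivative:
f''(x) = 12x + 12
Substitute x = 1:
f''(1) = 12 * 1 + 12
= 12 + 12
= 24

24


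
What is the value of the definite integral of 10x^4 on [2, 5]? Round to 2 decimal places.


Find the antiderivative of 10x^4:
F(x) = 10/5 * x^5
Apply the Fundamental Theorem of Calculus:
F(5) - F(2)
= 10/5 * 5^5 - 10/5 * 2^5
= 10/5 * (3125 - 32)
= 10/5 * 3093
= 6186 = 6186.00

6186.00


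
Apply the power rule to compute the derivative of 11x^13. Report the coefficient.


We apply the power rule: d/dx [ax^n] = a*n * x^(n-1)
d/dx [11x^13]
= 11 * 13 * x^(13-1)
= 143x^12
The coefficient is 143

143


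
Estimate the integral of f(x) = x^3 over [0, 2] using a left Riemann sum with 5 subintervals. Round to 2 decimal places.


Left Riemann sum uses left endpoints of each subinterval.
Interval: [0, 2], n = 5
dx = (2 - 0) / 5 = 2/5
Left endpoints: [0, 2/5, 4/5, 6/5, 8/5]
f values: [0, 8/125, 64/125, 216/125, 512/125]
Sum = dx * (sum of f values)
= 2/5 * 32/5
= 64/25 = 2.56

2.56


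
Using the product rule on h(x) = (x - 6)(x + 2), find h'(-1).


Let u(x) = x - 6 and v(x) = x + 2
u'(x) = 1
v'(x) = 1
Product rule: h'(x) = u'(x)*v(x) + u(x)*v'(x)
= 1 * (x + 2) + (x - 6) * 1
At x = -1:
u(-1) = 1 * (-1) - 6 = -7
v(-1) = 1 * (-1) + 2 = 1
h'(-1) = 1 * 1 + (-7) * 1
= 1 - 7
= -6

-6


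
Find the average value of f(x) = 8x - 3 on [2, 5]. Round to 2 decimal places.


Average value = 1/(b-a) * integral from a to b of f(x) dx
First compute the integral of 8x - 3:
F(x) = 4x^2 - 3x
F(5) = 4 * 25 - 3 * 5 = 85
F(2) = 4 * 4 - 3 * 2 = 10
Integral = 85 - 10 = 75
Average = 75 / (5 - 2) = 75 / 3
= 25 = 25.00

25.00


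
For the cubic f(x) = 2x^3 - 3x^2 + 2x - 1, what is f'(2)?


Differentiate f(x) = 2x^3 - 3x^2 + 2x - 1 term by term:
f'(x) = 6x^2 - 6x + 2
Substitute x = 2:
f'(2) = 6 * 2^2 - 6 * 2 + 2
= 24 - 12 + 2
= 14

14


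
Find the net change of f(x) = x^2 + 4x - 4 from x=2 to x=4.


Net change = f(b) - f(a)
f(x) = x^2 + 4x - 4
Compute f(4):
f(4) = 1 * 4^2 + 4 * 4 - 4
= 16 + 16 - 4
= 28
Compute f(2):
f(2) = 1 * 2^2 + 4 * 2 - 4
= 4 + 8 - 4
= 8
Net change = 28 - 8 = 20

20


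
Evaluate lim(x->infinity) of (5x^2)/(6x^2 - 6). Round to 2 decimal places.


For limits at infinity with equal-degree polynomials,
we compare leading coefficients.
Numerator leading term: 5x^2
Denominator leading term: 6x^2
Divide both by x^2:
lim = (5) / (6 - 6/x^2)
As x -> infinity, the 1/x and 1/x^2 terms vanish:
= 5/6 ≈ 0.83

0.83


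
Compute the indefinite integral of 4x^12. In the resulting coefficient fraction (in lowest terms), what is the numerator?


Apply the power rule for integration:
integral of ax^n dx = a/(n+1) * x^(n+1) + C
integral of 4x^12 dx
= 4/13 * x^13 + C
The coefficient in lowest terms is 4/13, and its numerator is 4

4


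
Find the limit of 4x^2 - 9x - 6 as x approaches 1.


Since polynomials are continuous, we use direct substitution.
lim(x->1) of 4x^2 - 9x - 6
= 4 * 1^2 - 9 * 1 - 6
= 4 - 9 - 6
= -11

-11


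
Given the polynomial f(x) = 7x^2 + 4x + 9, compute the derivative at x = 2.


Differentiate term by term using power and sum rules:
f(x) = 7x^2 + 4x + 9
f'(x) = 14x + 4
Substitute x = 2:
f'(2) = 14 * 2 + 4
= 28 + 4
= 32

32


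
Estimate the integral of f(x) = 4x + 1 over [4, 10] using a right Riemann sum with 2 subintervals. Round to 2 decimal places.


Right Riemann sum uses right endpoints of each subinterval.
Interval: [4, 10], n = 2
dx = (10 - 4) / 2 = 3
Right endpoints: [7, 10]
f values: [29, 41]
Sum = dx * (sum of f values)
= 3 * 70
= 210 = 210.00

210.00


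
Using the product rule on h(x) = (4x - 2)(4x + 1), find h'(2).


Let u(x) = 4x - 2 and v(x) = 4x + 1
u'(x) = 4
v'(x) = 4
Product rule: h'(x) = u'(x)*v(x) + u(x)*v'(x)
= 4 * (4x + 1) + (4x - 2) * 4
At x = 2:
u(2) = 4 * 2 - 2 = 6
v(2) = 4 * 2 + 1 = 9
h'(2) = 4 * 9 + 6 * 4
= 36 + 24
= 60

60


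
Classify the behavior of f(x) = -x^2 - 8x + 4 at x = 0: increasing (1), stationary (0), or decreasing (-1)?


Compute f'(x) to determine behavior:
f'(x) = -2x - 8
f'(0) = -2 * 0 - 8
= 0 - 8
= -8
Since f'(0) < 0, the function is decreasing (-1)

-1


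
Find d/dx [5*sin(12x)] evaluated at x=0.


Apply the chain rule to differentiate 5*sin(12x):
d/dx [5*sin(12x)]
= 5 * cos(12x) * d/dx(12x)
= 5 * 12 * cos(12x)
= 60 * cos(12x)
Evaluate at x = 0:
= 60 * cos(0)
= 60 * 1
= 60

60


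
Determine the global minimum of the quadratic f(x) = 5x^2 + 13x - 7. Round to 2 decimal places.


For a quadratic f(x) = ax^2 + bx + c with a > 0, the minimum is at the vertex.
Vertex x-coordinate: x = -b/(2a)
x = -(13) / (2 * 5)
x = -13/10
Substitute back to find the minimum value:
f(-13/10) = 5 * (-13/10)^2 + 13 * (-13/10) - 7
= 169/20 - 169/10 - 7
= -309/20 = -15.45

-15.45


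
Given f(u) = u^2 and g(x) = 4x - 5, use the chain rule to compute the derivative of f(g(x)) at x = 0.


Using the chain rule: (f(g(x)))' = f'(g(x)) * g'(x)
First, find g(0):
g(0) = 4 * 0 - 5 = -5
Next, f'(u) = 2u
And g'(x) = 4
So f'(g(0)) * g'(0)
= 2 * (-5) * 4
= -40

-40


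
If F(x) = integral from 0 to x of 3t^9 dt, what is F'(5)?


By the Fundamental Theorem of Calculus (Part 1):
If F(x) = integral from 0 to x of f(t) dt, then F'(x) = f(x)
Here f(t) = 3t^9
So F'(x) = 3x^9
Evaluate at x = 5:
F'(5) = 3 * 5^9
= 3 * 1953125
= 5859375

5859375


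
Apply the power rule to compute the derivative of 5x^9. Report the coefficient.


We apply the power rule: d/dx [ax^n] = a*n * x^(n-1)
d/dx [5x^9]
= 5 * 9 * x^(9-1)
= 45x^8
The coefficient is 45

45


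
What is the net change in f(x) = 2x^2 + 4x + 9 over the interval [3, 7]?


Net change = f(b) - f(a)
f(x) = 2x^2 + 4x + 9
Compute f(7):
f(7) = 2 * 7^2 + 4 * 7 + 9
= 98 + 28 + 9
= 135
Compute f(3):
f(3) = 2 * 3^2 + 4 * 3 + 9
= 18 + 12 + 9
= 39
Net change = 135 - 39 = 96

96


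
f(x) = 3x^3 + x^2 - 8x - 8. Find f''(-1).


First derivative:
f'(x) = 9x^2 + 2x - 8
Second derivative:
f''(x) = 18x + 2
Substitute x = -1:
f''(-1) = 18 * (-1) + 2
= -18 + 2
= -16

-16


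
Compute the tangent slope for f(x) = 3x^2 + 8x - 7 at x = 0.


The slope of the tangent line equals f'(x) at the point.
f(x) = 3x^2 + 8x - 7
f'(x) = 6x + 8
At x = 0:
f'(0) = 6 * 0 + 8
= 0 + 8
= 8

8


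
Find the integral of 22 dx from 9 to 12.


The integral of a constant k over [a, b] equals k * (b - a).
integral from 9 to 12 of 22 dx
= 22 * (12 - 9)
= 22 * 3
= 66

66


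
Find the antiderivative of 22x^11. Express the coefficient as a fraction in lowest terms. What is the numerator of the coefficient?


Apply the power rule for integration:
integral of ax^n dx = a/(n+1) * x^(n+1) + C
integral of 22x^11 dx
= 22/12 * x^12 + C
= 11/6 * x^12 + C
The coefficient in lowest terms is 11/6, and its numerator is 11

11


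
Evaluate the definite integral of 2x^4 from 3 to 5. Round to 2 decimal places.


Find the antiderivative of 2x^4:
F(x) = 2/5 * x^5
Apply the Fundamental Theorem of Calculus:
F(5) - F(3)
= 2/5 * 5^5 - 2/5 * 3^5
= 2/5 * (3125 - 243)
= 2/5 * 2882
= 5764/5 = 1152.80

1152.80


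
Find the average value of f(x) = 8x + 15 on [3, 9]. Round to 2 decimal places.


Average value = 1/(b-a) * integral from a to b of f(x) dx
First compute the integral of 8x + 15:
F(x) = 4x^2 + 15x
F(9) = 4 * 81 + 15 * 9 = 459
F(3) = 4 * 9 + 15 * 3 = 81
Integral = 459 - 81 = 378
Average = 378 / (9 - 3) = 378 / 6
= 63 = 63.00

63.00


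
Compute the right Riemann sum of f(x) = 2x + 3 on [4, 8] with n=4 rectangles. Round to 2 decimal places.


Right Riemann sum uses right endpoints of each subinterval.
Interval: [4, 8], n = 4
dx = (8 - 4) / 4 = 1
Right endpoints: [5, 6, 7, 8]
f values: [13, 15, 17, 19]
Sum = dx * (sum of f values)
= 1 * 64
= 64 = 64.00

64.00


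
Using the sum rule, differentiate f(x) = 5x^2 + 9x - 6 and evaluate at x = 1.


Differentiate term by term using power and sum rules:
f(x) = 5x^2 + 9x - 6
f'(x) = 10x + 9
Substitute x = 1:
f'(1) = 10 * 1 + 9
= 10 + 9
= 19

19


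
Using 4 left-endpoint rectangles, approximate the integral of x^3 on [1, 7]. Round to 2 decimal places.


Left Riemann sum uses left endpoints of each subinterval.
Interval: [1, 7], n = 4
dx = (7 - 1) / 4 = 3/2
Left endpoints: [1, 5/2, 4, 11/2]
f values: [1, 125/8, 64, 1331/8]
Sum = dx * (sum of f values)
= 3/2 * 247
= 741/2 = 370.50

370.50


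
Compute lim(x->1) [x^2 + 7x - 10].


Since polynomials are continuous, we use direct substitution.
lim(x->1) of x^2 + 7x - 10
= 1 * 1^2 + 7 * 1 - 10
= 1 + 7 - 10
= -2

-2


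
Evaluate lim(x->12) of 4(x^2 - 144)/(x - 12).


Direct substitution gives 0/0, so we factor the numerator.
Factor: 4(x^2 - 144) = 4 * (x - 12)(x + 12)
Cancel the common factor (x - 12):
4(x^2 - 144)/(x - 12) = 4 * (x + 12)
Now substitute x = 12:
= 4 * (12 + 12) = 96

96


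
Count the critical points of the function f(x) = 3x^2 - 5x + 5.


Find where f'(x) = 0:
f'(x) = 6x - 5
Set f'(x) = 0:
6x - 5 = 0
x = 5 / 6 = 5/6
This is a linear equation in x, so there is exactly one solution.
Number of critical points: 1

1


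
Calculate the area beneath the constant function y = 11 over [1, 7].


The area under a constant function y = 11 is a rectangle.
Width = 7 - 1 = 6
Height = 11
Area = width * height
= 6 * 11
= 66

66


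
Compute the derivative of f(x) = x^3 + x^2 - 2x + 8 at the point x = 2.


Differentiate f(x) = x^3 + x^2 - 2x + 8 term by term:
f'(x) = 3x^2 + 2x - 2
Substitute x = 2:
f'(2) = 3 * 2^2 + 2 * 2 - 2
= 12 + 4 - 2
= 14

14


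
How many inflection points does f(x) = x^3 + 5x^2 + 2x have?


Inflection points occur where f''(x) = 0 and concavity changes.
f(x) = x^3 + 5x^2 + 2x
f'(x) = 3x^2 + 10x + 2
f''(x) = 6x + 10
Set f''(x) = 0:
6x + 10 = 0
x = -10 / 6 = -5/3
Since f''(x) is linear (degree 1), it changes sign at this point.
Therefore there is exactly 1 inflection point.

1


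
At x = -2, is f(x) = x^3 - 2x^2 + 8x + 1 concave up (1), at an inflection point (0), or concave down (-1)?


Concavity is determined by the sign of f''(x).
f(x) = x^3 - 2x^2 + 8x + 1
f'(x) = 3x^2 - 4x + 8
f''(x) = 6x - 4
f''(-2) = 6 * (-2) - 4
= -12 - 4
= -16
Since f''(-2) < 0, the function is concave down (-1)

-1


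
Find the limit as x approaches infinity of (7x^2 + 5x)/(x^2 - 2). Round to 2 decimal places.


For limits at infinity with equal-degree polynomials,
we compare leading coefficients.
Numerator leading term: 7x^2
Denominator leading term: x^2
Divide both by x^2:
lim = (7 + 5/x) / (1 - 2/x^2)
As x -> infinity, the 1/x and 1/x^2 terms vanish:
= 7/1 = 7 = 7.00

7.00


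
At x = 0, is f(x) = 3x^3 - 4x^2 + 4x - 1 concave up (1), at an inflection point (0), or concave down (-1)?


Concavity is determined by the sign of f''(x).
f(x) = 3x^3 - 4x^2 + 4x - 1
f'(x) = 9x^2 - 8x + 4
f''(x) = 18x - 8
f''(0) = 18 * 0 - 8
= 0 - 8
= -8
Since f''(0) < 0, the function is concave down (-1)

-1


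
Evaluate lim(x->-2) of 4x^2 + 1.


Since polynomials are continuous, we use direct substitution.
lim(x->-2) of 4x^2 + 1
= 4 * (-2)^2 + 0 * (-2) + 1
= 16 + 0 + 1
= 17

17


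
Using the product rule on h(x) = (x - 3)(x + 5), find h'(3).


Let u(x) = x - 3 and v(x) = x + 5
u'(x) = 1
v'(x) = 1
Product rule: h'(x) = u'(x)*v(x) + u(x)*v'(x)
= 1 * (x + 5) + (x - 3) * 1
At x = 3:
u(3) = 1 * 3 - 3 = 0
v(3) = 1 * 3 + 5 = 8
h'(3) = 1 * 8 + 0 * 1
= 8 + 0
= 8

8


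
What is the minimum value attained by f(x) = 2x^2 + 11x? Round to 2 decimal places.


For a quadratic f(x) = ax^2 + bx + c with a > 0, the minimum is at the vertex.
Vertex x-coordinate: x = -b/(2a)
x = -(11) / (2 * 2)
x = -11/4
Substitute back to find the minimum value:
f(-11/4) = 2 * (-11/4)^2 + 11 * (-11/4) + 0
= 121/8 - 121/4 + 0
= -121/8 ≈ -15.13

-15.13


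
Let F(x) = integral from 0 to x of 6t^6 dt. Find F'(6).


By the Fundamental Theorem of Calculus (Part 1):
If F(x) = integral from 0 to x of f(t) dt, then F'(x) = f(x)
Here f(t) = 6t^6
So F'(x) = 6x^6
Evaluate at x = 6:
F'(6) = 6 * 6^6
= 6 * 46656
= 279936

279936


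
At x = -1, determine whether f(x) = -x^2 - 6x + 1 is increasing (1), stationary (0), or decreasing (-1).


Compute f'(x) to determine behavior:
f'(x) = -2x - 6
f'(-1) = -2 * (-1) - 6
= 2 - 6
= -4
Since f'(-1) < 0, the function is decreasing (-1)

-1


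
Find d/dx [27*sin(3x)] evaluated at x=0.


Apply the chain rule to differentiate 27*sin(3x):
d/dx [27*sin(3x)]
= 27 * cos(3x) * d/dx(3x)
= 27 * 3 * cos(3x)
= 81 * cos(3x)
Evaluate at x = 0:
= 81 * cos(0)
= 81 * 1
= 81

81


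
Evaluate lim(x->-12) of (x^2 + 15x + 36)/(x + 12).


Direct substitution gives 0/0, so we factor the numerator.
Factor: (x^2 + 15x + 36) = (x + 12)(x + 3)
Cancel the common factor (x + 12):
(x^2 + 15x + 36)/(x + 12) = (x + 3)
Now substitute x = -12:
= (-12) - (-3) = -9

-9


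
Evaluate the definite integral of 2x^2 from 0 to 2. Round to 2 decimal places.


Find the antiderivative of 2x^2:
F(x) = 2/3 * x^3
Apply the Fundamental Theorem of Calculus:
F(2) - F(0)
= 2/3 * 2^3 - 2/3 * 0^3
= 2/3 * (8 - 0)
= 2/3 * 8
= 16/3 ≈ 5.33

5.33


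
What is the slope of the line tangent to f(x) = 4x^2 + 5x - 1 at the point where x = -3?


The slope of the tangent line equals f'(x) at the point.
f(x) = 4x^2 + 5x - 1
f'(x) = 8x + 5
At x = -3:
f'(-3) = 8 * (-3) + 5
= -24 + 5
= -19

-19


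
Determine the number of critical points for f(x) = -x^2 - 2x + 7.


Find where f'(x) = 0:
f'(x) = -2x - 2
Set f'(x) = 0:
-2x - 2 = 0
x = 2 / (-2) = -1
This is a linear equation in x, so there is exactly one solution.
Number of critical points: 1

1


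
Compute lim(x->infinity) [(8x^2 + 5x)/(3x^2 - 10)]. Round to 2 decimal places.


For limits at infinity with equal-degree polynomials,
we compare leading coefficients.
Numerator leading term: 8x^2
Denominator leading term: 3x^2
Divide both by x^2:
lim = (8 + 5/x) / (3 - 10/x^2)
As x -> infinity, the 1/x and 1/x^2 terms vanish:
= 8/3 ≈ 2.67

2.67


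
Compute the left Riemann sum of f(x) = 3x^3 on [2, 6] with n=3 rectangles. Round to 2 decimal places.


Left Riemann sum uses left endpoints of each subinterval.
Interval: [2, 6], n = 3
dx = (6 - 2) / 3 = 4/3
Left endpoints: [2, 10/3, 14/3]
f values: [24, 1000/9, 2744/9]
Sum = dx * (sum of f values)
= 4/3 * 440
= 1760/3 ≈ 586.67

586.67


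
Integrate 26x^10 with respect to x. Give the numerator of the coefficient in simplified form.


Apply the power rule for integration:
integral of ax^n dx = a/(n+1) * x^(n+1) + C
integral of 26x^10 dx
= 26/11 * x^11 + C
The coefficient in lowest terms is 26/11, and its numerator is 26

26


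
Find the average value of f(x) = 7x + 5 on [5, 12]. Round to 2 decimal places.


Average value = 1/(b-a) * integral from a to b of f(x) dx
First compute the integral of 7x + 5:
F(x) = (7/2)x^2 + 5x
F(12) = 7/2 * 144 + 5 * 12 = 564
F(5) = 7/2 * 25 + 5 * 5 = 225/2
Integral = 564 - 225/2 = 903/2
Average = (903/2) / (12 - 5) = (903/2) / 7
= 129/2 = 64.50

64.50


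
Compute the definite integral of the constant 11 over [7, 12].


The integral of a constant k over [a, b] equals k * (b - a).
integral from 7 to 12 of 11 dx
= 11 * (12 - 7)
= 11 * 5
= 55

55


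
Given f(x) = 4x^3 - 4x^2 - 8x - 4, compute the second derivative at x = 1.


First derivative:
f'(x) = 12x^2 - 8x - 8
Second derivative:
f''(x) = 24x - 8
Substitute x = 1:
f''(1) = 24 * 1 - 8
= 24 - 8
= 16

16


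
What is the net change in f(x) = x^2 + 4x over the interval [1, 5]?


Net change = f(b) - f(a)
f(x) = x^2 + 4x
Compute f(5):
f(5) = 1 * 5^2 + 4 * 5 + 0
= 25 + 20 + 0
= 45
Compute f(1):
f(1) = 1 * 1^2 + 4 * 1 + 0
= 1 + 4 + 0
= 5
Net change = 45 - 5 = 40

40


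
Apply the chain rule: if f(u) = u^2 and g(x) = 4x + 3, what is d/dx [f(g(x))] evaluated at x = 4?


Using the chain rule: (f(g(x)))' = f'(g(x)) * g'(x)
First, find g(4):
g(4) = 4 * 4 + 3 = 19
Next, f'(u) = 2u
And g'(x) = 4
So f'(g(4)) * g'(4)
= 2 * 19 * 4
= 152

152


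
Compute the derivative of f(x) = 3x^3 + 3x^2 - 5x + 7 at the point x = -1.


Differentiate f(x) = 3x^3 + 3x^2 - 5x + 7 term by term:
f'(x) = 9x^2 + 6x - 5
Substitute x = -1:
f'(-1) = 9 * (-1)^2 + 6 * (-1) - 5
= 9 - 6 - 5
= -2

-2


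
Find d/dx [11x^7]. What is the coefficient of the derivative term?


We apply the power rule: d/dx [ax^n] = a*n * x^(n-1)
d/dx [11x^7]
= 11 * 7 * x^(7-1)
= 77x^6
The coefficient is 77

77


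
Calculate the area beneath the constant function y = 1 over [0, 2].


The area under a constant function y = 1 is a rectangle.
Width = 2 - 0 = 2
Height = 1
Area = width * height
= 2 * 1
= 2

2


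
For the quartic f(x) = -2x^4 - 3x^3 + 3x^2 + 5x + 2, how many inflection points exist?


Inflection points occur where f''(x) = 0 and concavity changes.
f(x) = -2x^4 - 3x^3 + 3x^2 + 5x + 2
f'(x) = -8x^3 - 9x^2 + 6x + 5
f''(x) = -24x^2 - 18x + 6
This is a quadratic in x. Use the discriminant to count real roots.
Discriminant = (-18)^2 - 4 * (-24) * 6
= 324 - (-576)
= 900
Since discriminant > 0, f''(x) = 0 has 2 distinct real solutions.
A quadratic with two distinct real roots changes sign at each root, so concavity changes at both.
Number of inflection points: 2

2


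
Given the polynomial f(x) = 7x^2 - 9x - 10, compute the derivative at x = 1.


Differentiate term by term using power and sum rules:
f(x) = 7x^2 - 9x - 10
f'(x) = 14x - 9
Substitute x = 1:
f'(1) = 14 * 1 - 9
= 14 - 9
= 5

5


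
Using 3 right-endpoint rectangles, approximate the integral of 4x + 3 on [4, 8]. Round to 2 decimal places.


Right Riemann sum uses right endpoints of each subinterval.
Interval: [4, 8], n = 3
dx = (8 - 4) / 3 = 4/3
Right endpoints: [16/3, 20/3, 8]
f values: [73/3, 89/3, 35]
Sum = dx * (sum of f values)
= 4/3 * 89
= 356/3 ≈ 118.67

118.67


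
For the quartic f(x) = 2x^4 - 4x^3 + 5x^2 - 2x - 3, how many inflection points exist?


Inflection points occur where f''(x) = 0 and concavity changes.
f(x) = 2x^4 - 4x^3 + 5x^2 - 2x - 3
f'(x) = 8x^3 - 12x^2 + 10x - 2
f''(x) = 24x^2 - 24x + 10
This is a quadratic in x. Use the discriminant to count real roots.
Discriminant = (-24)^2 - 4 * 24 * 10
= 576 - 960
= -384
Since discriminant < 0, f''(x) = 0 has no real solutions.
Number of inflection points: 0

0


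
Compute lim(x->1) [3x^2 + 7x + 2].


Since polynomials are continuous, we use direct substitution.
lim(x->1) of 3x^2 + 7x + 2
= 3 * 1^2 + 7 * 1 + 2
= 3 + 7 + 2
= 12

12


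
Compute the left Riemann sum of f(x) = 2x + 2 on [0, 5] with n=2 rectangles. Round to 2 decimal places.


Left Riemann sum uses left endpoints of each subinterval.
Interval: [0, 5], n = 2
dx = (5 - 0) / 2 = 5/2
Left endpoints: [0, 5/2]
f values: [2, 7]
Sum = dx * (sum of f values)
= 5/2 * 9
= 45/2 = 22.50

22.50


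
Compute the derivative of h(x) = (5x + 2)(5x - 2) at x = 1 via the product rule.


Let u(x) = 5x + 2 and v(x) = 5x - 2
u'(x) = 5
v'(x) = 5
Product rule: h'(x) = u'(x)*v(x) + u(x)*v'(x)
= 5 * (5x - 2) + (5x + 2) * 5
At x = 1:
u(1) = 5 * 1 + 2 = 7
v(1) = 5 * 1 - 2 = 3
h'(1) = 5 * 3 + 7 * 5
= 15 + 35
= 50

50


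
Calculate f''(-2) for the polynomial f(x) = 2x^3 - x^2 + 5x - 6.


First derivative:
f'(x) = 6x^2 - 2x + 5
Second derivative:
f''(x) = 12x - 2
Substitute x = -2:
f''(-2) = 12 * (-2) - 2
= -24 - 2
= -26

-26


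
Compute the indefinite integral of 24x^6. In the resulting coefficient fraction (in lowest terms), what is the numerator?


Apply the power rule for integration:
integral of ax^n dx = a/(n+1) * x^(n+1) + C
integral of 24x^6 dx
= 24/7 * x^7 + C
The coefficient in lowest terms is 24/7, and its numerator is 24

24


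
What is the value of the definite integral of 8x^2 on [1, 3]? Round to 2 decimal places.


Find the antiderivative of 8x^2:
F(x) = 8/3 * x^3
Apply the Fundamental Theorem of Calculus:
F(3) - F(1)
= 8/3 * 3^3 - 8/3 * 1^3
= 8/3 * (27 - 1)
= 8/3 * 26
= 208/3 ≈ 69.33

69.33


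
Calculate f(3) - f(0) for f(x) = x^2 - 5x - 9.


Net change = f(b) - f(a)
f(x) = x^2 - 5x - 9
Compute f(3):
f(3) = 1 * 3^2 - 5 * 3 - 9
= 9 - 15 - 9
= -15
Compute f(0):
f(0) = 1 * 0^2 - 5 * 0 - 9
= 0 + 0 - 9
= -9
Net change = -15 - (-9) = -6

-6


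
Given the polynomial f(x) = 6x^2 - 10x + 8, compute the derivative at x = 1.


Differentiate term by term using power and sum rules:
f(x) = 6x^2 - 10x + 8
f'(x) = 12x - 10
Substitute x = 1:
f'(1) = 12 * 1 - 10
= 12 - 10
= 2

2


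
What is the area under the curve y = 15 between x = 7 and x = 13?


The area under a constant function y = 15 is a rectangle.
Width = 13 - 7 = 6
Height = 15
Area = width * height
= 6 * 15
= 90

90


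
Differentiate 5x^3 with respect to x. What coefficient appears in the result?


We apply the power rule: d/dx [ax^n] = a*n * x^(n-1)
d/dx [5x^3]
= 5 * 3 * x^(3-1)
= 15x^2
The coefficient is 15

15


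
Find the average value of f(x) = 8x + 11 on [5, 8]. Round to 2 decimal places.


Average value = 1/(b-a) * integral from a to b of f(x) dx
First compute the integral of 8x + 11:
F(x) = 4x^2 + 11x
F(8) = 4 * 64 + 11 * 8 = 344
F(5) = 4 * 25 + 11 * 5 = 155
Integral = 344 - 155 = 189
Average = 189 / (8 - 5) = 189 / 3
= 63 = 63.00

63.00


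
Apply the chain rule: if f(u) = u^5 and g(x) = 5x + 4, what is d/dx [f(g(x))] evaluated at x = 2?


Using the chain rule: (f(g(x)))' = f'(g(x)) * g'(x)
First, find g(2):
g(2) = 5 * 2 + 4 = 14
Next, f'(u) = 5u^4
And g'(x) = 5
So f'(g(2)) * g'(2)
= 5 * 14^4 * 5
= 5 * 38416 * 5
= 960400

960400


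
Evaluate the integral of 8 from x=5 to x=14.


The integral of a constant k over [a, b] equals k * (b - a).
integral from 5 to 14 of 8 dx
= 8 * (14 - 5)
= 8 * 9
= 72

72


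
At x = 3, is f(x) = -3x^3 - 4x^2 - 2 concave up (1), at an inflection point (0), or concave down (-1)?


Concavity is determined by the sign of f''(x).
f(x) = -3x^3 - 4x^2 - 2
f'(x) = -9x^2 - 8x
f''(x) = -18x - 8
f''(3) = -18 * 3 - 8
= -54 - 8
= -62
Since f''(3) < 0, the function is concave down (-1)

-1


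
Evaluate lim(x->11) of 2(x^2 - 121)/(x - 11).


Direct substitution gives 0/0, so we factor the numerator.
Factor: 2(x^2 - 121) = 2 * (x - 11)(x + 11)
Cancel the common factor (x - 11):
2(x^2 - 121)/(x - 11) = 2 * (x + 11)
Now substitute x = 11:
= 2 * (11 + 11) = 44

44


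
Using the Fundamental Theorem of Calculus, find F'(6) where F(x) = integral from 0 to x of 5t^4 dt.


By the Fundamental Theorem of Calculus (Part 1):
If F(x) = integral from 0 to x of f(t) dt, then F'(x) = f(x)
Here f(t) = 5t^4
So F'(x) = 5x^4
Evaluate at x = 6:
F'(6) = 5 * 6^4
= 5 * 1296
= 6480

6480


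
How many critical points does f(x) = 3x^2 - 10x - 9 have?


Find where f'(x) = 0:
f'(x) = 6x - 10
Set f'(x) = 0:
6x - 10 = 0
x = 10 / 6 = 5/3
This is a linear equation in x, so there is exactly one solution.
Number of critical points: 1

1


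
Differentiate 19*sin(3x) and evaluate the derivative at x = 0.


Apply the chain rule to differentiate 19*sin(3x):
d/dx [19*sin(3x)]
= 19 * cos(3x) * d/dx(3x)
= 19 * 3 * cos(3x)
= 57 * cos(3x)
Evaluate at x = 0:
= 57 * cos(0)
= 57 * 1
= 57

57


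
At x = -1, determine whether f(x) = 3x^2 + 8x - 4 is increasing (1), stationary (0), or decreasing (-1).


Compute f'(x) to determine behavior:
f'(x) = 6x + 8
f'(-1) = 6 * (-1) + 8
= -6 + 8
= 2
Since f'(-1) > 0, the function is increasing (1)

1


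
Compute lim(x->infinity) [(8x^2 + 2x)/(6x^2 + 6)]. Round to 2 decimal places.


For limits at infinity with equal-degree polynomials,
we compare leading coefficients.
Numerator leading term: 8x^2
Denominator leading term: 6x^2
Divide both by x^2:
lim = (8 + 2/x) / (6 + 6/x^2)
As x -> infinity, the 1/x and 1/x^2 terms vanish:
= 8/6 = 4/3 ≈ 1.33

1.33


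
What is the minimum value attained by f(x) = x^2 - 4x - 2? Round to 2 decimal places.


For a quadratic f(x) = ax^2 + bx + c with a > 0, the minimum is at the vertex.
Vertex x-coordinate: x = -b/(2a)
x = -(-4) / (2 * 1)
x = 4/2 = 2
Substitute back to find the minimum value:
f(2) = 1 * 2^2 - 4 * 2 - 2
= 4 - 8 - 2
= -6 = -6.00

-6.00


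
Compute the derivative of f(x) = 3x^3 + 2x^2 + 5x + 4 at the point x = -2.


Differentiate f(x) = 3x^3 + 2x^2 + 5x + 4 term by term:
f'(x) = 9x^2 + 4x + 5
Substitute x = -2:
f'(-2) = 9 * (-2)^2 + 4 * (-2) + 5
= 36 - 8 + 5
= 33

33


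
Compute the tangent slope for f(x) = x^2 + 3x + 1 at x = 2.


The slope of the tangent line equals f'(x) at the point.
f(x) = x^2 + 3x + 1
f'(x) = 2x + 3
At x = 2:
f'(2) = 2 * 2 + 3
= 4 + 3
= 7

7


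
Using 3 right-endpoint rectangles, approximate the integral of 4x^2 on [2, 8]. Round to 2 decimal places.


Right Riemann sum uses right endpoints of each subinterval.
Interval: [2, 8], n = 3
dx = (8 - 2) / 3 = 2
Right endpoints: [4, 6, 8]
f values: [64, 144, 256]
Sum = dx * (sum of f values)
= 2 * 464
= 928 = 928.00

928.00


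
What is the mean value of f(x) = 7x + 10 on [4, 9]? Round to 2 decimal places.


Average value = 1/(b-a) * integral from a to b of f(x) dx
First compute the integral of 7x + 10:
F(x) = (7/2)x^2 + 10x
F(9) = 7/2 * 81 + 10 * 9 = 747/2
F(4) = 7/2 * 16 + 10 * 4 = 96
Integral = 747/2 - 96 = 555/2
Average = (555/2) / (9 - 4) = (555/2) / 5
= 111/2 = 55.50

55.50


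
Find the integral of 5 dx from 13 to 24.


The integral of a constant k over [a, b] equals k * (b - a).
integral from 13 to 24 of 5 dx
= 5 * (24 - 13)
= 5 * 11
= 55

55


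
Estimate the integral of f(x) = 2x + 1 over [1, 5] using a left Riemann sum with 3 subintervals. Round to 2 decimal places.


Left Riemann sum uses left endpoints of each subinterval.
Interval: [1, 5], n = 3
dx = (5 - 1) / 3 = 4/3
Left endpoints: [1, 7/3, 11/3]
f values: [3, 17/3, 25/3]
Sum = dx * (sum of f values)
= 4/3 * 17
= 68/3 ≈ 22.67

22.67


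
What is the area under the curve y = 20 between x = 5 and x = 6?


The area under a constant function y = 20 is a rectangle.
Width = 6 - 5 = 1
Height = 20
Area = width * height
= 1 * 20
= 20

20


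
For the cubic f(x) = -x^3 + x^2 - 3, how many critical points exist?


Find where f'(x) = 0:
f(x) = -x^3 + x^2 - 3
f'(x) = -3x^2 + 2x
This is a quadratic in x. Use the discriminant to count real roots.
Discriminant = (2)^2 - 4 * (-3) * 0
= 4 - 0
= 4
Since discriminant > 0, f'(x) = 0 has 2 real solutions.
Number of critical points: 2

2


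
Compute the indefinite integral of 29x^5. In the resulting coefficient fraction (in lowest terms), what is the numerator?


Apply the power rule for integration:
integral of ax^n dx = a/(n+1) * x^(n+1) + C
integral of 29x^5 dx
= 29/6 * x^6 + C
The coefficient in lowest terms is 29/6, and its numerator is 29

29


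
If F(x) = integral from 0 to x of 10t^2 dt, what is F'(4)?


By the Fundamental Theorem of Calculus (Part 1):
If F(x) = integral from 0 to x of f(t) dt, then F'(x) = f(x)
Here f(t) = 10t^2
So F'(x) = 10x^2
Evaluate at x = 4:
F'(4) = 10 * 4^2
= 10 * 16
= 160

160


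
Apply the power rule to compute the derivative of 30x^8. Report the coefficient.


We apply the power rule: d/dx [ax^n] = a*n * x^(n-1)
d/dx [30x^8]
= 30 * 8 * x^(8-1)
= 240x^7
The coefficient is 240

240


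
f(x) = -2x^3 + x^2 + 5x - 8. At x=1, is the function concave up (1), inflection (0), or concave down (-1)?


Concavity is determined by the sign of f''(x).
f(x) = -2x^3 + x^2 + 5x - 8
f'(x) = -6x^2 + 2x + 5
f''(x) = -12x + 2
f''(1) = -12 * 1 + 2
= -12 + 2
= -10
Since f''(1) < 0, the function is concave down (-1)

-1


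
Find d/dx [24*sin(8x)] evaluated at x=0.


Apply the chain rule to differentiate 24*sin(8x):
d/dx [24*sin(8x)]
= 24 * cos(8x) * d/dx(8x)
= 24 * 8 * cos(8x)
= 192 * cos(8x)
Evaluate at x = 0:
= 192 * cos(0)
= 192 * 1
= 192

192
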